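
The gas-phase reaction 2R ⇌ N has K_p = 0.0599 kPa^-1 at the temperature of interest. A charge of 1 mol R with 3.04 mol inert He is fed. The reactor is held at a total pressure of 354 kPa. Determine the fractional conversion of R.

X = 0.746

Take 1 mol R as basis and let X be its fractional conversion, so ξ = 0.5X.
Mole table: n_R = 1 − X; n_N = 0.5X; n_I = 3.04 (inert).
Summing: n_T = 4.04 − 0.5X.
With p_i = (n_i/n_T)P, K_p = p_N / (p_R^2).
This yields a degree-2 equation in X; solving on (0,1), X = 0.746.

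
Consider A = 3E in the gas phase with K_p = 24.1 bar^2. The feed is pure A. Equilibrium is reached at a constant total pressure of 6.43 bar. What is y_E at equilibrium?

y_E = 0.610

Basis: 1 mol A initially; let X = conversion of A. Extent ξ = X.
Species balance: n_A = 1 − X; n_E = 3X.
Total moles n_T = 1 + 2X.
y_i = n_i/n_T, p_i = y_i·P. K_p = p_E^3 / (p_A).
Equating to 24.1 bar^2 and solving on 0 < X < 1: X = 0.343.
Then n_E = 1.03, n_T = 1.69, so y_E = 0.610.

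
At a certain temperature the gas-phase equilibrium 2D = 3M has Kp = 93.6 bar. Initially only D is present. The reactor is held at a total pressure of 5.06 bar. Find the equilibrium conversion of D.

X = 0.759

Let X = conversion of D (basis 1 mol D); extent of reaction ξ = 0.5X.
Species balance: n_D = 1 − X; n_M = 1.5X.
n_T = Σnᵢ = 1 + 0.5X.
Mole fractions y_i = n_i/n_T; Kp = p_M^3 / (p_D^2) with p_i = y_i·P.
Substituting and setting equal to 93.6 bar gives a polynomial in X; the root in (0,1) is X = 0.759.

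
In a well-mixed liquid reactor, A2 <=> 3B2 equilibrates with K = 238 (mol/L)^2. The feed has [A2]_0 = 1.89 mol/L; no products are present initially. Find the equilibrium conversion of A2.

Let X = conversion of A2; extent ξ = 1.89·X mol/L.
Concentrations: [A2] = 1.89 − 1.89X; [B2] = 5.67X.
K = [B2]^3 / ([A2]).
This equals 238 at X = 0.796 (the root in 0 < X < 1).

X = 0.796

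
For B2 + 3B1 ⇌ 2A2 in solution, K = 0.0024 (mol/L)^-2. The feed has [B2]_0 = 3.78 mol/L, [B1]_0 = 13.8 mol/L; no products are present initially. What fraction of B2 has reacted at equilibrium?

Let X = conversion of B2; extent ξ = 3.78·X mol/L.
Concentrations: [B2] = 3.78 − 3.78X; [B1] = 13.8 − 11.3X; [A2] = 7.56X.
K = [A2]^2 / ([B2] [B1]^3).
Setting equal to 0.0024 and solving for X on (0,1) gives X = 0.329.

X = 0.329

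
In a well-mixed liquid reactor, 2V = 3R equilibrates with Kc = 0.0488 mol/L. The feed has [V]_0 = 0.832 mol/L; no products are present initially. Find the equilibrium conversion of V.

Let X = conversion of V; extent ξ = 0.832X/2 mol/L.
Concentrations: [V] = 0.832 − 0.832X; [R] = 1.25X.
Kc = [R]^3 / ([V]^2).
This equals 0.0488 at X = 0.220 (the root in 0 < X < 1).

X = 0.220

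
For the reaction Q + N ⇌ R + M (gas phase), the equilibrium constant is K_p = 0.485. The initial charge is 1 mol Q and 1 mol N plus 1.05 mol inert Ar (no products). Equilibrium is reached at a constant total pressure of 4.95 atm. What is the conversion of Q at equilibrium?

Basis: 1 mol Q initially; let X = conversion of Q. Extent ξ = X.
Moles: n_Q = 1 − X; n_N = 1 − X; n_R = X; n_M = X; n_I = 1.05 (inert).
n_T stays at 3.05 (no change in mole number).
y_i = n_i/n_T, p_i = y_i·P. K_p = p_R p_M / (p_Q p_N).
This yields a degree-2 equation in X; solving on (0,1), X = 0.411.

X = 0.411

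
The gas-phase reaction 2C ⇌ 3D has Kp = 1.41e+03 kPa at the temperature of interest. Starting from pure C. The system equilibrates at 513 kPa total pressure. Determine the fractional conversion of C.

X = 0.575

Let X = conversion of C (basis 1 mol C); extent of reaction ξ = 0.5X.
Mole table: n_C = 1 − X; n_D = 1.5X.
Summing: n_T = 1 + 0.5X.
With p_i = (n_i/n_T)P, Kp = p_D^3 / (p_C^2).
Setting this equal to 1.41e+03 kPa and taking the physical root (0 < X < 1) gives X = 0.575.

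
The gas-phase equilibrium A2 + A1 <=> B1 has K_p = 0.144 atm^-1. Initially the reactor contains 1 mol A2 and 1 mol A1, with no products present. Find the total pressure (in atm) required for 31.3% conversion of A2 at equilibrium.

Let X = conversion of A2 (basis 1 mol A2); extent of reaction ξ = X.
At extent ξ: n_A2 = 1 − X; n_A1 = 1 − X; n_B1 = X.
Total moles n_T = 2 − X.
K_p = p_B1 / (p_A2 p_A1) with p_i = (n_i/n_T)·P.
At X = 0.313: the mole-fraction product g(X) = Π y_i^ν_i = 1.119. Since K_p = g(X)·P^{-1}, P = (g/K_p)^(1/1) = (1.119/0.144)^(1/1) = 7.77 atm.

P = 7.77 atm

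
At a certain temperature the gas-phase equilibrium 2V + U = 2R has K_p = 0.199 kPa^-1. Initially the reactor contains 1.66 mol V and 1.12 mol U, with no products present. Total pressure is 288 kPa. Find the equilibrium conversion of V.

Take 1.66 mol V as basis and let X be its fractional conversion, so ξ = 0.83X.
Mole table: n_V = 1.66 − 1.66X; n_U = 1.12 − 0.83X; n_R = 1.66X.
Total moles n_T = 2.78 − 0.83X.
y_i = n_i/n_T, p_i = y_i·P. K_p = p_R^2 / (p_V^2 p_U).
This yields a degree-3 equation in X; solving on (0,1), X = 0.781.

X = 0.781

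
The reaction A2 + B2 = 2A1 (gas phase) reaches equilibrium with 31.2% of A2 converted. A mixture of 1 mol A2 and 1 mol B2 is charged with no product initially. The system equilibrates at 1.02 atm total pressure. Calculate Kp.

Kp = 0.823

Let X = conversion of A2 (basis 1 mol A2); extent of reaction ξ = X.
Species balance: n_A2 = 1 − X; n_B2 = 1 − X; n_A1 = 2X.
Total moles n_T = 2 (Δν = 0, constant).
At X = 0.312: n_A2 = 0.688, n_B2 = 0.688, n_A1 = 0.624, n_T = 2.
p_i = (n_i/n_T)·P. Kp = p_A1^2 / (p_A2 p_B2) = 0.823.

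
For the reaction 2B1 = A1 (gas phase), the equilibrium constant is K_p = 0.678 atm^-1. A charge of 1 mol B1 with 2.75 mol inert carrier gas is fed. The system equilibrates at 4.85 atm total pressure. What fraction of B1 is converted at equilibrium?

Take 1 mol B1 as basis and let X be its fractional conversion, so ξ = 0.5X.
Species balance: n_B1 = 1 − X; n_A1 = 0.5X; n_I = 2.75 (inert).
Total moles n_T = 3.75 − 0.5X.
With p_i = (n_i/n_T)P, K_p = p_A1 / (p_B1^2).
Substituting and setting equal to 0.678 atm^-1 gives a polynomial in X; the root in (0,1) is X = 0.489.

X = 0.489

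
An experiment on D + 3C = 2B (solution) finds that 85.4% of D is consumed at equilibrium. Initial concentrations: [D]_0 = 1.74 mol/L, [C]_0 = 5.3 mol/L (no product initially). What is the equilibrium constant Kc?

Let X = conversion of D.
Concentrations: [D] = 1.74 − 1.74X; [C] = 5.3 − 5.22X; [B] = 3.48X.
At X = 0.854: [D] = 0.254, [C] = 0.842, [B] = 2.97.
Kc = [B]^2 / ([D] [C]^3) = 58.2 (mol/L)^-2.

Kc = 58.2 (mol/L)^-2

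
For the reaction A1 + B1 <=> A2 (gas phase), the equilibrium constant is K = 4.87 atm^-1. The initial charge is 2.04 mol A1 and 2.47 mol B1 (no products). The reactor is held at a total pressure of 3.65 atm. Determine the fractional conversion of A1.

X = 0.830

Let X = conversion of A1 (basis 2.04 mol A1); extent of reaction ξ = 2.04X.
Moles: n_A1 = 2.04 − 2.04X; n_B1 = 2.47 − 2.04X; n_A2 = 2.04X.
n_T = Σnᵢ = 4.51 − 2.04X.
y_i = n_i/n_T, p_i = y_i·P. K = p_A2 / (p_A1 p_B1).
Setting this equal to 4.87 atm^-1 and taking the physical root (0 < X < 1) gives X = 0.830.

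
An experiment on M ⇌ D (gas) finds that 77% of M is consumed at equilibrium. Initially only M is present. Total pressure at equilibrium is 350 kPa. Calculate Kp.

Let X = conversion of M (basis 1 mol M); extent of reaction ξ = X.
At extent ξ: n_M = 1 − X; n_D = X.
Since Δν = 0, n_T = 1 throughout.
At X = 0.77: n_M = 0.23, n_D = 0.77, n_T = 1.
p_i = (n_i/n_T)·P. Kp = p_D / (p_M) = 3.35.

Kp = 3.35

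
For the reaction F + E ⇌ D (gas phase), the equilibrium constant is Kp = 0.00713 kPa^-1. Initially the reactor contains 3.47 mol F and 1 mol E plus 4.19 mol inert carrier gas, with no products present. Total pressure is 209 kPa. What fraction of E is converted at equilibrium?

Let X = conversion of E (basis 1 mol E); extent of reaction ξ = X.
Species balance: n_F = 3.47 − X; n_E = 1 − X; n_D = X; n_I = 4.19 (inert).
Summing: n_T = 8.66 − X.
Mole fractions y_i = n_i/n_T; Kp = p_D / (p_F p_E) with p_i = y_i·P.
Setting this equal to 0.00713 kPa^-1 and taking the physical root (0 < X < 1) gives X = 0.358.

X = 0.358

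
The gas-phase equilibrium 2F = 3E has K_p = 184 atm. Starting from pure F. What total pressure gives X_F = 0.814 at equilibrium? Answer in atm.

P = 4.92 atm

Let X = conversion of F (basis 1 mol F); extent of reaction ξ = 0.5X.
Mole table: n_F = 1 − X; n_E = 1.5X.
n_T = Σnᵢ = 1 + 0.5X.
K_p = p_E^3 / (p_F^2) with p_i = (n_i/n_T)·P.
At X = 0.814: the mole-fraction product g(X) = Π y_i^ν_i = 37.4. Since K_p = g(X)·P^{1}, P = (K_p/g)^(1/1) = (184/37.4)^(1/1) = 4.92 atm.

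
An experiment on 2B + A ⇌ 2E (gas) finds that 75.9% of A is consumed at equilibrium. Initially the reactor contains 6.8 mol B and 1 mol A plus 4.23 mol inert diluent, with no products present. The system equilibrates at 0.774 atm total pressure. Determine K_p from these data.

K_p = 4.99 atm^-1

Take 1 mol A as basis and let X be its fractional conversion, so ξ = X.
At extent ξ: n_B = 6.8 − 2X; n_A = 1 − X; n_E = 2X; n_I = 4.23 (inert).
n_T = Σnᵢ = 12 − X.
At X = 0.759: n_B = 5.28, n_A = 0.241, n_E = 1.52, n_T = 11.3.
p_i = (n_i/n_T)·P. K_p = p_E^2 / (p_B^2 p_A) = 4.99 atm^-1.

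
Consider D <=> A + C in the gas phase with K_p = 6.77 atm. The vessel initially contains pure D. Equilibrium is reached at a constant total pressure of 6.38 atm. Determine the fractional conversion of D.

Let X = conversion of D (basis 1 mol D); extent of reaction ξ = X.
Moles: n_D = 1 − X; n_A = X; n_C = X.
Total moles n_T = 1 + X.
y_i = n_i/n_T, p_i = y_i·P. K_p = p_A p_C / (p_D).
Substituting and setting equal to 6.77 atm gives a polynomial in X; the root in (0,1) is X = 0.718.

X = 0.718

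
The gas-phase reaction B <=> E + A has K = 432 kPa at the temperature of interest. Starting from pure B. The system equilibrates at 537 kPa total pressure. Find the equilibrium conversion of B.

Take 1 mol B as basis and let X be its fractional conversion, so ξ = X.
Species balance: n_B = 1 − X; n_E = X; n_A = X.
n_T = Σnᵢ = 1 + X.
With p_i = (n_i/n_T)P, K = p_E p_A / (p_B).
Setting this equal to 432 kPa and taking the physical root (0 < X < 1) gives X = 0.668.

X = 0.668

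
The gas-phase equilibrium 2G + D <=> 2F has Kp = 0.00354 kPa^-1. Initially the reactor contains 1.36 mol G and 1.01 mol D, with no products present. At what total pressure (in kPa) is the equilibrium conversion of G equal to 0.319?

P = 168 kPa

Let X = conversion of G (basis 1.36 mol G); extent of reaction ξ = 0.68X.
At extent ξ: n_G = 1.36 − 1.36X; n_D = 1.01 − 0.68X; n_F = 1.36X.
Total moles n_T = 2.37 − 0.68X.
Kp = p_F^2 / (p_G^2 p_D) with p_i = (n_i/n_T)·P.
At X = 0.319: the mole-fraction product g(X) = Π y_i^ν_i = 0.5957. Since Kp = g(X)·P^{-1}, P = (g/Kp)^(1/1) = (0.5957/0.00354)^(1/1) = 168 kPa.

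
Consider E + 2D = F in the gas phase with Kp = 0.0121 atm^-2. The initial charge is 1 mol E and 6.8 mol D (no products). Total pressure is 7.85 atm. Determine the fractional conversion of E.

X = 0.355

Take 1 mol E as basis and let X be its fractional conversion, so ξ = X.
Moles: n_E = 1 − X; n_D = 6.8 − 2X; n_F = X.
n_T = Σnᵢ = 7.8 − 2X.
With p_i = (n_i/n_T)P, Kp = p_F / (p_E p_D^2).
Setting this equal to 0.0121 atm^-2 and taking the physical root (0 < X < 1) gives X = 0.355.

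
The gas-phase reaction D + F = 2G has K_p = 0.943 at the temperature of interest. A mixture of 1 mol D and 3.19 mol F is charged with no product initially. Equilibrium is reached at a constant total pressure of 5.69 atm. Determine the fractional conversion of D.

X = 0.538

Let X = conversion of D (basis 1 mol D); extent of reaction ξ = X.
Mole table: n_D = 1 − X; n_F = 3.19 − X; n_G = 2X.
Since Δν = 0, n_T = 4.19 throughout.
With p_i = (n_i/n_T)P, K_p = p_G^2 / (p_D p_F).
Substituting and setting equal to 0.943 gives a polynomial in X; the root in (0,1) is X = 0.538.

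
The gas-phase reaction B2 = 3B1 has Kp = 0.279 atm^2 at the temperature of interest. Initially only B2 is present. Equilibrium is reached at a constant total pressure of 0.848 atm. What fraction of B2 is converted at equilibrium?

X = 0.295

Let X = conversion of B2 (basis 1 mol B2); extent of reaction ξ = X.
Species balance: n_B2 = 1 − X; n_B1 = 3X.
Total moles n_T = 1 + 2X.
Mole fractions y_i = n_i/n_T; Kp = p_B1^3 / (p_B2) with p_i = y_i·P.
Equating to 0.279 atm^2 and solving on 0 < X < 1: X = 0.295.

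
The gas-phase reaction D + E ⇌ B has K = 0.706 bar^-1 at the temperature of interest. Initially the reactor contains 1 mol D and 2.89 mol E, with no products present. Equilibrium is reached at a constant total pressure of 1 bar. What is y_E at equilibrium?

Basis: 1 mol D initially; let X = conversion of D. Extent ξ = X.
Mole table: n_D = 1 − X; n_E = 2.89 − X; n_B = X.
Summing: n_T = 3.89 − X.
Mole fractions y_i = n_i/n_T; K = p_B / (p_D p_E) with p_i = y_i·P.
Equating to 0.706 bar^-1 and solving on 0 < X < 1: X = 0.337.
Then n_E = 2.55, n_T = 3.55, so y_E = 0.719.

y_E = 0.719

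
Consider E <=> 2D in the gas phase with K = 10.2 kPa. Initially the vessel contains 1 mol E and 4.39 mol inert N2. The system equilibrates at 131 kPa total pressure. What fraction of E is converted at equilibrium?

X = 0.282

Take 1 mol E as basis and let X be its fractional conversion, so ξ = X.
Moles: n_E = 1 − X; n_D = 2X; n_I = 4.39 (inert).
Summing: n_T = 5.39 + X.
y_i = n_i/n_T, p_i = y_i·P. K = p_D^2 / (p_E).
This yields a degree-2 equation in X; solving on (0,1), X = 0.282.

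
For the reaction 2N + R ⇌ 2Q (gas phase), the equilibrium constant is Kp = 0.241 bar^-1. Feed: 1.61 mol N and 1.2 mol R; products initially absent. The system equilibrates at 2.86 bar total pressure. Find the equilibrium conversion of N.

X = 0.334

Take 1.61 mol N as basis and let X be its fractional conversion, so ξ = 0.805X.
Moles: n_N = 1.61 − 1.61X; n_R = 1.2 − 0.805X; n_Q = 1.61X.
Total moles n_T = 2.81 − 0.805X.
With p_i = (n_i/n_T)P, Kp = p_Q^2 / (p_N^2 p_R).
Setting this equal to 0.241 bar^-1 and taking the physical root (0 < X < 1) gives X = 0.334.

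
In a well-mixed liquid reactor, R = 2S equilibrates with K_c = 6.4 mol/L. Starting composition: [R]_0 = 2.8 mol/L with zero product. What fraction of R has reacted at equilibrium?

Let X = conversion of R; extent ξ = 2.8·X mol/L.
Concentrations: [R] = 2.8 − 2.8X; [S] = 5.6X.
K_c = [S]^2 / ([R]).
Setting equal to 6.4 and solving for X on (0,1) gives X = 0.522.

X = 0.522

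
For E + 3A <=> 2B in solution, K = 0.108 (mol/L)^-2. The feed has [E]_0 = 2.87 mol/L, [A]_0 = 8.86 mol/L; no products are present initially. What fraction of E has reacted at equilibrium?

X = 0.548

Let X = conversion of E; extent ξ = 2.87·X mol/L.
Concentrations: [E] = 2.87 − 2.87X; [A] = 8.86 − 8.61X; [B] = 5.74X.
K = [B]^2 / ([E] [A]^3).
This equals 0.108 at X = 0.548 (the root in 0 < X < 1).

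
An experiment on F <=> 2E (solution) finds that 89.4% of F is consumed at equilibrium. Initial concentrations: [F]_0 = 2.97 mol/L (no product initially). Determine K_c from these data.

Let X = conversion of F.
Concentrations: [F] = 2.97 − 2.97X; [E] = 5.94X.
At X = 0.894: [F] = 0.315, [E] = 5.31.
K_c = [E]^2 / ([F]) = 89.6 mol/L.

K_c = 89.6 mol/L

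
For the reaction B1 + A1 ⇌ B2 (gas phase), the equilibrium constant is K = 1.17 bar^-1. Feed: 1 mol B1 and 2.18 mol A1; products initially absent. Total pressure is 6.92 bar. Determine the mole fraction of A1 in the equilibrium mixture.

Take 1 mol B1 as basis and let X be its fractional conversion, so ξ = X.
Mole table: n_B1 = 1 − X; n_A1 = 2.18 − X; n_B2 = X.
Summing: n_T = 3.18 − X.
y_i = n_i/n_T, p_i = y_i·P. K = p_B2 / (p_B1 p_A1).
Substituting and setting equal to 1.17 bar^-1 gives a polynomial in X; the root in (0,1) is X = 0.823.
Then n_A1 = 1.36, n_T = 2.36, so y_A1 = 0.576.

y_A1 = 0.576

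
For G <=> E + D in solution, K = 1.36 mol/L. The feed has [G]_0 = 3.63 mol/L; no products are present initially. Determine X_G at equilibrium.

X = 0.453

Let X = conversion of G; extent ξ = 3.63·X mol/L.
Concentrations: [G] = 3.63 − 3.63X; [E] = 3.63X; [D] = 3.63X.
K = [E] [D] / ([G]).
Setting equal to 1.36 and solving for X on (0,1) gives X = 0.453.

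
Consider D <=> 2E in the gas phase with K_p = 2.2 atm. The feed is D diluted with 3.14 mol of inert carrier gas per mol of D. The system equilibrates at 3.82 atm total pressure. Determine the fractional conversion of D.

X = 0.551

Basis: 1 mol D initially; let X = conversion of D. Extent ξ = X.
Moles: n_D = 1 − X; n_E = 2X; n_I = 3.14 (inert).
n_T = Σnᵢ = 4.14 + X.
Mole fractions y_i = n_i/n_T; K_p = p_E^2 / (p_D) with p_i = y_i·P.
Substituting and setting equal to 2.2 atm gives a polynomial in X; the root in (0,1) is X = 0.551.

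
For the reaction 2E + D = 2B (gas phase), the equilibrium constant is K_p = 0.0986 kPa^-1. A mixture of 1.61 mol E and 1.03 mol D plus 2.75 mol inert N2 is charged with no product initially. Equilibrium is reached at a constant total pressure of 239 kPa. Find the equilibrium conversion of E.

Take 1.61 mol E as basis and let X be its fractional conversion, so ξ = 0.805X.
Species balance: n_E = 1.61 − 1.61X; n_D = 1.03 − 0.805X; n_B = 1.61X; n_I = 2.75 (inert).
Summing: n_T = 5.39 − 0.805X.
Mole fractions y_i = n_i/n_T; K_p = p_B^2 / (p_E^2 p_D) with p_i = y_i·P.
Equating to 0.0986 kPa^-1 and solving on 0 < X < 1: X = 0.616.

X = 0.616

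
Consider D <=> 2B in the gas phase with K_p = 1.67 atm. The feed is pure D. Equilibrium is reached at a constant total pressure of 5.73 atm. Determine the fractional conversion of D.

X = 0.261

Basis: 1 mol D initially; let X = conversion of D. Extent ξ = X.
At extent ξ: n_D = 1 − X; n_B = 2X.
n_T = Σnᵢ = 1 + X.
y_i = n_i/n_T, p_i = y_i·P. K_p = p_B^2 / (p_D).
Equating to 1.67 atm and solving on 0 < X < 1: X = 0.261.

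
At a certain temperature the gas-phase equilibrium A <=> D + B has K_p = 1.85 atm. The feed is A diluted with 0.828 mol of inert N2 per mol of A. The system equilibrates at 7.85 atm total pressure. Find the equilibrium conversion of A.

X = 0.517

Take 1 mol A as basis and let X be its fractional conversion, so ξ = X.
At extent ξ: n_A = 1 − X; n_D = X; n_B = X; n_I = 0.828 (inert).
Summing: n_T = 1.83 + X.
Mole fractions y_i = n_i/n_T; K_p = p_D p_B / (p_A) with p_i = y_i·P.
This yields a degree-2 equation in X; solving on (0,1), X = 0.517.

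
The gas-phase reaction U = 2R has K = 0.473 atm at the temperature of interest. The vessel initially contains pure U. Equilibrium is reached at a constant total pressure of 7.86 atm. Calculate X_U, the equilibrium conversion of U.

X = 0.122

Basis: 1 mol U initially; let X = conversion of U. Extent ξ = X.
At extent ξ: n_U = 1 − X; n_R = 2X.
Summing: n_T = 1 + X.
With p_i = (n_i/n_T)P, K = p_R^2 / (p_U).
Setting this equal to 0.473 atm and taking the physical root (0 < X < 1) gives X = 0.122.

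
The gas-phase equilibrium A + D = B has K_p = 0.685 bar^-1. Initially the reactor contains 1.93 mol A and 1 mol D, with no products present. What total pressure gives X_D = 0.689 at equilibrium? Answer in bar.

P = 5.84 bar

Basis: 1 mol D initially; let X = conversion of D. Extent ξ = X.
Species balance: n_A = 1.93 − X; n_D = 1 − X; n_B = X.
Summing: n_T = 2.93 − X.
K_p = p_B / (p_A p_D) with p_i = (n_i/n_T)·P.
At X = 0.689: the mole-fraction product g(X) = Π y_i^ν_i = 4.001. Since K_p = g(X)·P^{-1}, P = (g/K_p)^(1/1) = (4.001/0.685)^(1/1) = 5.84 bar.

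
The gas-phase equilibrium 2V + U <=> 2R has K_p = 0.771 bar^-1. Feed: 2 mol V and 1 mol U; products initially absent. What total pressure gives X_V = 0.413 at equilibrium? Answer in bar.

Let X = conversion of V (basis 2 mol V); extent of reaction ξ = X.
At extent ξ: n_V = 2 − 2X; n_U = 1 − X; n_R = 2X.
Summing: n_T = 3 − X.
K_p = p_R^2 / (p_V^2 p_U) with p_i = (n_i/n_T)·P.
At X = 0.413: the mole-fraction product g(X) = Π y_i^ν_i = 2.182. Since K_p = g(X)·P^{-1}, P = (g/K_p)^(1/1) = (2.182/0.771)^(1/1) = 2.83 bar.

P = 2.83 bar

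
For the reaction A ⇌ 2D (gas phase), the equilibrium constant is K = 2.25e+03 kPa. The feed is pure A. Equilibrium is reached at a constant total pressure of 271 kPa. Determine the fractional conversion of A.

X = 0.822

Let X = conversion of A (basis 1 mol A); extent of reaction ξ = X.
Moles: n_A = 1 − X; n_D = 2X.
Total moles n_T = 1 + X.
With p_i = (n_i/n_T)P, K = p_D^2 / (p_A).
Substituting and setting equal to 2.25e+03 kPa gives a polynomial in X; the root in (0,1) is X = 0.822.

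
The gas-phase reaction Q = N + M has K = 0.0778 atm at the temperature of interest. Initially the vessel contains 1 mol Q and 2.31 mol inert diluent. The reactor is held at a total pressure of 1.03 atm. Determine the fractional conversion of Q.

Basis: 1 mol Q initially; let X = conversion of Q. Extent ξ = X.
At extent ξ: n_Q = 1 − X; n_N = X; n_M = X; n_I = 2.31 (inert).
Summing: n_T = 3.31 + X.
Mole fractions y_i = n_i/n_T; K = p_N p_M / (p_Q) with p_i = y_i·P.
Substituting and setting equal to 0.0778 atm gives a polynomial in X; the root in (0,1) is X = 0.408.

X = 0.408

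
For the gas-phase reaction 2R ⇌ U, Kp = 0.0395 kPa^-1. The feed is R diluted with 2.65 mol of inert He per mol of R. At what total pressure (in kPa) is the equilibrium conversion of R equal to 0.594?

P = 153 kPa

Take 1 mol R as basis and let X be its fractional conversion, so ξ = 0.5X.
At extent ξ: n_R = 1 − X; n_U = 0.5X; n_I = 2.65 (inert).
Summing: n_T = 3.65 − 0.5X.
Kp = p_U / (p_R^2) with p_i = (n_i/n_T)·P.
At X = 0.594: the mole-fraction product g(X) = Π y_i^ν_i = 6.041. Since Kp = g(X)·P^{-1}, P = (g/Kp)^(1/1) = (6.041/0.0395)^(1/1) = 153 kPa.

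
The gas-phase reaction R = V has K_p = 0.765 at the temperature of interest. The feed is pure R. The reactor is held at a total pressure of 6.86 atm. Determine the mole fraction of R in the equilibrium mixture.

y_R = 0.567

Take 1 mol R as basis and let X be its fractional conversion, so ξ = X.
At extent ξ: n_R = 1 − X; n_V = X.
Since Δν = 0, n_T = 1 throughout.
y_i = n_i/n_T, p_i = y_i·P. K_p = p_V / (p_R).
Substituting and setting equal to 0.765 gives a polynomial in X; the root in (0,1) is X = 0.433.
Then n_R = 0.567, n_T = 1, so y_R = 0.567.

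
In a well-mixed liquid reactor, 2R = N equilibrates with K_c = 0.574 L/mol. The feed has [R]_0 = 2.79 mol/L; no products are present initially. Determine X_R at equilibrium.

X = 0.576

Let X = conversion of R; extent ξ = 2.79X/2 mol/L.
Concentrations: [R] = 2.79 − 2.79X; [N] = 1.4X.
K_c = [N] / ([R]^2).
Setting equal to 0.574 and solving for X on (0,1) gives X = 0.576.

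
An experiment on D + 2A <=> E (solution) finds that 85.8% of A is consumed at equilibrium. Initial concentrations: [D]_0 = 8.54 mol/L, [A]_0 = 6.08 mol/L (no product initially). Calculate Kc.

Kc = 0.59 (mol/L)^-2

Let X = conversion of A.
Concentrations: [D] = 8.54 − 3.04X; [A] = 6.08 − 6.08X; [E] = 3.04X.
At X = 0.858: [D] = 5.93, [A] = 0.863, [E] = 2.61.
Kc = [E] / ([D] [A]^2) = 0.59 (mol/L)^-2.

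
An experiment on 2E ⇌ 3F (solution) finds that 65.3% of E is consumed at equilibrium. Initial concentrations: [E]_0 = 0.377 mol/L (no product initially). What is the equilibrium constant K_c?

Let X = conversion of E.
Concentrations: [E] = 0.377 − 0.377X; [F] = 0.566X.
At X = 0.653: [E] = 0.131, [F] = 0.369.
K_c = [F]^3 / ([E]^2) = 2.94 mol/L.

K_c = 2.94 mol/L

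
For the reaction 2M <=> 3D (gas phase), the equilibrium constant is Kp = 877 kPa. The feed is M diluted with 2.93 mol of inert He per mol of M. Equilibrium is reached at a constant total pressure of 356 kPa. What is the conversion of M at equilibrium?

X = 0.681

Take 1 mol M as basis and let X be its fractional conversion, so ξ = 0.5X.
At extent ξ: n_M = 1 − X; n_D = 1.5X; n_I = 2.93 (inert).
n_T = Σnᵢ = 3.93 + 0.5X.
With p_i = (n_i/n_T)P, Kp = p_D^3 / (p_M^2).
Substituting and setting equal to 877 kPa gives a polynomial in X; the root in (0,1) is X = 0.681.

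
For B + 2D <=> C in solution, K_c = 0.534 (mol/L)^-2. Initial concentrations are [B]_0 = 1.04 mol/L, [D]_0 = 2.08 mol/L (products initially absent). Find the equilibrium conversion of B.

Let X = conversion of B; extent ξ = 1.04·X mol/L.
Concentrations: [B] = 1.04 − 1.04X; [D] = 2.08 − 2.08X; [C] = 1.04X.
K_c = [C] / ([B] [D]^2).
This equals 0.534 at X = 0.429 (the root in 0 < X < 1).

X = 0.429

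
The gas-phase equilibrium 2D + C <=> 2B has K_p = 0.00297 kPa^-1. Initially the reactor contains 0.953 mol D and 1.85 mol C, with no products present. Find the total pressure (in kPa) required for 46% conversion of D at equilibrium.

Basis: 0.953 mol D initially; let X = conversion of D. Extent ξ = 0.476X.
Moles: n_D = 0.953 − 0.953X; n_C = 1.85 − 0.476X; n_B = 0.953X.
Summing: n_T = 2.8 − 0.476X.
K_p = p_B^2 / (p_D^2 p_C) with p_i = (n_i/n_T)·P.
At X = 0.46: the mole-fraction product g(X) = Π y_i^ν_i = 1.15. Since K_p = g(X)·P^{-1}, P = (g/K_p)^(1/1) = (1.15/0.00297)^(1/1) = 387 kPa.

P = 387 kPa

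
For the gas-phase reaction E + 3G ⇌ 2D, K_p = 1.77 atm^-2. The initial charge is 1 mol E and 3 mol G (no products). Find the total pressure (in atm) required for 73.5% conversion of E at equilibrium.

P = 7.66 atm

Basis: 1 mol E initially; let X = conversion of E. Extent ξ = X.
Species balance: n_E = 1 − X; n_G = 3 − 3X; n_D = 2X.
Total moles n_T = 4 − 2X.
K_p = p_D^2 / (p_E p_G^3) with p_i = (n_i/n_T)·P.
At X = 0.735: the mole-fraction product g(X) = Π y_i^ν_i = 103.9. Since K_p = g(X)·P^{-2}, P = (g/K_p)^(1/2) = (103.9/1.77)^(1/2) = 7.66 atm.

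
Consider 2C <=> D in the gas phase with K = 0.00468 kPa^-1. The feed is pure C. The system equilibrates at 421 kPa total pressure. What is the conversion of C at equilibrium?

Take 1 mol C as basis and let X be its fractional conversion, so ξ = 0.5X.
Moles: n_C = 1 − X; n_D = 0.5X.
Total moles n_T = 1 − 0.5X.
With p_i = (n_i/n_T)P, K = p_D / (p_C^2).
Equating to 0.00468 kPa^-1 and solving on 0 < X < 1: X = 0.664.

X = 0.664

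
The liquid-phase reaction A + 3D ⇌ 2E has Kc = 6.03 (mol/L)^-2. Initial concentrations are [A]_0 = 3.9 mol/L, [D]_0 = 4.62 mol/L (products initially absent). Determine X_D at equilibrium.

X = 0.838

Let X = conversion of D; extent ξ = 4.62X/3 mol/L.
Concentrations: [A] = 3.9 − 1.54X; [D] = 4.62 − 4.62X; [E] = 3.08X.
Kc = [E]^2 / ([A] [D]^3).
Solving Kc = 6.03 for X ∈ (0,1): X = 0.838.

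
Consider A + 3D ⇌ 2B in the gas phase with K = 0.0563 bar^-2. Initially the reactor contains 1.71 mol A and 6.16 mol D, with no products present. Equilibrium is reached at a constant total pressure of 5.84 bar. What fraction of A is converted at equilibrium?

X = 0.459

Let X = conversion of A (basis 1.71 mol A); extent of reaction ξ = 1.71X.
At extent ξ: n_A = 1.71 − 1.71X; n_D = 6.16 − 5.13X; n_B = 3.42X.
n_T = Σnᵢ = 7.87 − 3.42X.
y_i = n_i/n_T, p_i = y_i·P. K = p_B^2 / (p_A p_D^3).
This yields a degree-4 equation in X; solving on (0,1), X = 0.459.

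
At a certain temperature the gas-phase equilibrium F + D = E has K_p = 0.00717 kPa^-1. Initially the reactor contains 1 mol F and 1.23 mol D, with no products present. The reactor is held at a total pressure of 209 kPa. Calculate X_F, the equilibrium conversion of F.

X = 0.404

Let X = conversion of F (basis 1 mol F); extent of reaction ξ = X.
At extent ξ: n_F = 1 − X; n_D = 1.23 − X; n_E = X.
n_T = Σnᵢ = 2.23 − X.
y_i = n_i/n_T, p_i = y_i·P. K_p = p_E / (p_F p_D).
Equating to 0.00717 kPa^-1 and solving on 0 < X < 1: X = 0.404.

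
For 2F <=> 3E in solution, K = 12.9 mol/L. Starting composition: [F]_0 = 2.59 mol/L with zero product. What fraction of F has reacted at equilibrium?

X = 0.609

Let X = conversion of F; extent ξ = 2.59X/2 mol/L.
Concentrations: [F] = 2.59 − 2.59X; [E] = 3.88X.
K = [E]^3 / ([F]^2).
Equating to 12.9 mol/L: the physical root is X = 0.609.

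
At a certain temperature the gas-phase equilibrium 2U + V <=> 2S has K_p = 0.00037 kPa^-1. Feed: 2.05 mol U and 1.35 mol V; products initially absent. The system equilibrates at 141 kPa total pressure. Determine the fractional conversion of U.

Basis: 2.05 mol U initially; let X = conversion of U. Extent ξ = 1.02X.
Mole table: n_U = 2.05 − 2.05X; n_V = 1.35 − 1.02X; n_S = 2.05X.
Summing: n_T = 3.4 − 1.02X.
y_i = n_i/n_T, p_i = y_i·P. K_p = p_S^2 / (p_U^2 p_V).
Substituting and setting equal to 0.00037 kPa^-1 gives a polynomial in X; the root in (0,1) is X = 0.123.

X = 0.123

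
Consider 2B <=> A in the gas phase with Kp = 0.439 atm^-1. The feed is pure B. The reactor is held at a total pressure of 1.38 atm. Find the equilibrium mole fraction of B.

Take 1 mol B as basis and let X be its fractional conversion, so ξ = 0.5X.
Mole table: n_B = 1 − X; n_A = 0.5X.
Total moles n_T = 1 − 0.5X.
With p_i = (n_i/n_T)P, Kp = p_A / (p_B^2).
Setting this equal to 0.439 atm^-1 and taking the physical root (0 < X < 1) gives X = 0.460.
Then n_B = 0.54, n_T = 0.77, so y_B = 0.702.

y_B = 0.702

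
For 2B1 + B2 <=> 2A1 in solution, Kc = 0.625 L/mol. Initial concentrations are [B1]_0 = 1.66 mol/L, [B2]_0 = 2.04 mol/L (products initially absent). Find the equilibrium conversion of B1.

X = 0.502

Let X = conversion of B1; extent ξ = 1.66X/2 mol/L.
Concentrations: [B1] = 1.66 − 1.66X; [B2] = 2.04 − 0.83X; [A1] = 1.66X.
Kc = [A1]^2 / ([B1]^2 [B2]).
Solving Kc = 0.625 for X ∈ (0,1): X = 0.502.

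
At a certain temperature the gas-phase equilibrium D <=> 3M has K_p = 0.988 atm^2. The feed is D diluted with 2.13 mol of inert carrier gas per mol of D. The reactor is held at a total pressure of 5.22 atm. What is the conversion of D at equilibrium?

Take 1 mol D as basis and let X be its fractional conversion, so ξ = X.
Moles: n_D = 1 − X; n_M = 3X; n_I = 2.13 (inert).
Summing: n_T = 3.13 + 2X.
y_i = n_i/n_T, p_i = y_i·P. K_p = p_M^3 / (p_D).
This yields a degree-3 equation in X; solving on (0,1), X = 0.237.

X = 0.237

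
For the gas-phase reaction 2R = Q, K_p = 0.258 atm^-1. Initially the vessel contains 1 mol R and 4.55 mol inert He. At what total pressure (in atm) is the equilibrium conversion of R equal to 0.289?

Let X = conversion of R (basis 1 mol R); extent of reaction ξ = 0.5X.
Mole table: n_R = 1 − X; n_Q = 0.5X; n_I = 4.55 (inert).
Total moles n_T = 5.55 − 0.5X.
K_p = p_Q / (p_R^2) with p_i = (n_i/n_T)·P.
At X = 0.289: the mole-fraction product g(X) = Π y_i^ν_i = 1.545. Since K_p = g(X)·P^{-1}, P = (g/K_p)^(1/1) = (1.545/0.258)^(1/1) = 5.99 atm.

P = 5.99 atm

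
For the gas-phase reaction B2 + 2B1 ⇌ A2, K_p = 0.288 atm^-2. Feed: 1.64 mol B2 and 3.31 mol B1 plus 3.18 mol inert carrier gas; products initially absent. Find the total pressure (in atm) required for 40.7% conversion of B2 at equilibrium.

P = 5.31 atm

Let X = conversion of B2 (basis 1.64 mol B2); extent of reaction ξ = 1.64X.
At extent ξ: n_B2 = 1.64 − 1.64X; n_B1 = 3.31 − 3.28X; n_A2 = 1.64X; n_I = 3.18 (inert).
Total moles n_T = 8.13 − 3.28X.
K_p = p_A2 / (p_B2 p_B1^2) with p_i = (n_i/n_T)·P.
At X = 0.407: the mole-fraction product g(X) = Π y_i^ν_i = 8.124. Since K_p = g(X)·P^{-2}, P = (g/K_p)^(1/2) = (8.124/0.288)^(1/2) = 5.31 atm.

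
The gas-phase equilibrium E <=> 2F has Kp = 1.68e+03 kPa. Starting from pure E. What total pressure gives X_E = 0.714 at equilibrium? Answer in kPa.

P = 404 kPa

Take 1 mol E as basis and let X be its fractional conversion, so ξ = X.
At extent ξ: n_E = 1 − X; n_F = 2X.
Summing: n_T = 1 + X.
Kp = p_F^2 / (p_E) with p_i = (n_i/n_T)·P.
At X = 0.714: the mole-fraction product g(X) = Π y_i^ν_i = 4.16. Since Kp = g(X)·P^{1}, P = (Kp/g)^(1/1) = (1.68e+03/4.16)^(1/1) = 404 kPa.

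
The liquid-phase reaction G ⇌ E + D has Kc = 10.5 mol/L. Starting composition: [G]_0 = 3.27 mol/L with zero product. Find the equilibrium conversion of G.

Let X = conversion of G; extent ξ = 3.27·X mol/L.
Concentrations: [G] = 3.27 − 3.27X; [E] = 3.27X; [D] = 3.27X.
Kc = [E] [D] / ([G]).
Solving Kc = 10.5 for X ∈ (0,1): X = 0.800.

X = 0.800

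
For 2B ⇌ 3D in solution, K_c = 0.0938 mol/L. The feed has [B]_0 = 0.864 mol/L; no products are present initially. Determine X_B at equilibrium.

Let X = conversion of B; extent ξ = 0.864X/2 mol/L.
Concentrations: [B] = 0.864 − 0.864X; [D] = 1.3X.
K_c = [D]^3 / ([B]^2).
Solving K_c = 0.0938 for X ∈ (0,1): X = 0.260.

X = 0.260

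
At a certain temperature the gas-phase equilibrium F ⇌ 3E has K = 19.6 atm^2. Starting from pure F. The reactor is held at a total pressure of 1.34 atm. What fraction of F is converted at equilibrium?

X = 0.809

Basis: 1 mol F initially; let X = conversion of F. Extent ξ = X.
Species balance: n_F = 1 − X; n_E = 3X.
Total moles n_T = 1 + 2X.
With p_i = (n_i/n_T)P, K = p_E^3 / (p_F).
This yields a degree-3 equation in X; solving on (0,1), X = 0.809.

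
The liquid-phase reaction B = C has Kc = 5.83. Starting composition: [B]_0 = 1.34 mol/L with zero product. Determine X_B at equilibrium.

X = 0.854

Let X = conversion of B; extent ξ = 1.34·X mol/L.
Concentrations: [B] = 1.34 − 1.34X; [C] = 1.34X.
Kc = [C] / ([B]).
Equating to 5.83: the physical root is X = 0.854.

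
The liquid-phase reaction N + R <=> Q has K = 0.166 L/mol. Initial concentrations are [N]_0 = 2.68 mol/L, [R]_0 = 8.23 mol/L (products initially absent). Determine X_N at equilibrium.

Let X = conversion of N; extent ξ = 2.68·X mol/L.
Concentrations: [N] = 2.68 − 2.68X; [R] = 8.23 − 2.68X; [Q] = 2.68X.
K = [Q] / ([N] [R]).
Setting equal to 0.166 and solving for X on (0,1) gives X = 0.531.

X = 0.531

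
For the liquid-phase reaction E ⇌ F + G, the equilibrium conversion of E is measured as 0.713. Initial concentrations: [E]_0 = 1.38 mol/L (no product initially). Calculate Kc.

Let X = conversion of E.
Concentrations: [E] = 1.38 − 1.38X; [F] = 1.38X; [G] = 1.38X.
At X = 0.713: [E] = 0.396, [F] = 0.984, [G] = 0.984.
Kc = [F] [G] / ([E]) = 2.44 mol/L.

Kc = 2.44 mol/L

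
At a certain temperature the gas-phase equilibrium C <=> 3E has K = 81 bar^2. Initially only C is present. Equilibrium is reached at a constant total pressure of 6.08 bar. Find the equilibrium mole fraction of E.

y_E = 0.782

Let X = conversion of C (basis 1 mol C); extent of reaction ξ = X.
Moles: n_C = 1 − X; n_E = 3X.
Summing: n_T = 1 + 2X.
Mole fractions y_i = n_i/n_T; K = p_E^3 / (p_C) with p_i = y_i·P.
Substituting and setting equal to 81 bar^2 gives a polynomial in X; the root in (0,1) is X = 0.544.
Then n_E = 1.63, n_T = 2.09, so y_E = 0.782.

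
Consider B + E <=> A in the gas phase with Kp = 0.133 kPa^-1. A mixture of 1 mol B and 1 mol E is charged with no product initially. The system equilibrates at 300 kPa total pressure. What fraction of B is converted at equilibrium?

Let X = conversion of B (basis 1 mol B); extent of reaction ξ = X.
Mole table: n_B = 1 − X; n_E = 1 − X; n_A = X.
n_T = Σnᵢ = 2 − X.
With p_i = (n_i/n_T)P, Kp = p_A / (p_B p_E).
Setting this equal to 0.133 kPa^-1 and taking the physical root (0 < X < 1) gives X = 0.844.

X = 0.844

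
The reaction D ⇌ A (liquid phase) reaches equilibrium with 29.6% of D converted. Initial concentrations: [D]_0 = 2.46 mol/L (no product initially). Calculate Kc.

Let X = conversion of D.
Concentrations: [D] = 2.46 − 2.46X; [A] = 2.46X.
At X = 0.296: [D] = 1.73, [A] = 0.728.
Kc = [A] / ([D]) = 0.42.

Kc = 0.42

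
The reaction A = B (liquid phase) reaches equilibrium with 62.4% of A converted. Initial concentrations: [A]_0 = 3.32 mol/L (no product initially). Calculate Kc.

Kc = 1.66

Let X = conversion of A.
Concentrations: [A] = 3.32 − 3.32X; [B] = 3.32X.
At X = 0.624: [A] = 1.25, [B] = 2.07.
Kc = [B] / ([A]) = 1.66.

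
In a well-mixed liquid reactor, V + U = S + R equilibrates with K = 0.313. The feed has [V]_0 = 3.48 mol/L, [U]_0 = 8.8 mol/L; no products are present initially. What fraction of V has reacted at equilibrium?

X = 0.537

Let X = conversion of V; extent ξ = 3.48·X mol/L.
Concentrations: [V] = 3.48 − 3.48X; [U] = 8.8 − 3.48X; [S] = 3.48X; [R] = 3.48X.
K = [S] [R] / ([V] [U]).
Setting equal to 0.313 and solving for X on (0,1) gives X = 0.537.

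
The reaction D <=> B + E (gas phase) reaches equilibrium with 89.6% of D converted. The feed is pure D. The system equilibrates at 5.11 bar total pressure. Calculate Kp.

Kp = 20.8 bar

Take 1 mol D as basis and let X be its fractional conversion, so ξ = X.
Mole table: n_D = 1 − X; n_B = X; n_E = X.
n_T = Σnᵢ = 1 + X.
At X = 0.896: n_D = 0.104, n_B = 0.896, n_E = 0.896, n_T = 1.9.
p_i = (n_i/n_T)·P. Kp = p_B p_E / (p_D) = 20.8 bar.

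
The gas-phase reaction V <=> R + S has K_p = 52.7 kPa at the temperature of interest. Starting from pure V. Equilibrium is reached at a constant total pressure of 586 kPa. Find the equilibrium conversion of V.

Let X = conversion of V (basis 1 mol V); extent of reaction ξ = X.
Moles: n_V = 1 − X; n_R = X; n_S = X.
n_T = Σnᵢ = 1 + X.
With p_i = (n_i/n_T)P, K_p = p_R p_S / (p_V).
Substituting and setting equal to 52.7 kPa gives a polynomial in X; the root in (0,1) is X = 0.287.

X = 0.287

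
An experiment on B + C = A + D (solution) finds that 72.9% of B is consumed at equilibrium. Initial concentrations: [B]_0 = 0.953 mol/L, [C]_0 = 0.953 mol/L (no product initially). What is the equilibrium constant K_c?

Let X = conversion of B.
Concentrations: [B] = 0.953 − 0.953X; [C] = 0.953 − 0.953X; [A] = 0.953X; [D] = 0.953X.
At X = 0.729: [B] = 0.258, [C] = 0.258, [A] = 0.695, [D] = 0.695.
K_c = [A] [D] / ([B] [C]) = 7.24.

K_c = 7.24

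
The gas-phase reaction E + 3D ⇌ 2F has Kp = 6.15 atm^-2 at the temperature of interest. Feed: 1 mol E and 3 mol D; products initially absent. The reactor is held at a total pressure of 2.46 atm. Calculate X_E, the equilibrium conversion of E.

Let X = conversion of E (basis 1 mol E); extent of reaction ξ = X.
Mole table: n_E = 1 − X; n_D = 3 − 3X; n_F = 2X.
Total moles n_T = 4 − 2X.
y_i = n_i/n_T, p_i = y_i·P. Kp = p_F^2 / (p_E p_D^3).
This yields a degree-4 equation in X; solving on (0,1), X = 0.665.

X = 0.665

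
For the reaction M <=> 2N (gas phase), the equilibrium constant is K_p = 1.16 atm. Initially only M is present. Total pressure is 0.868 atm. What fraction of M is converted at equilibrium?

X = 0.500

Take 1 mol M as basis and let X be its fractional conversion, so ξ = X.
Species balance: n_M = 1 − X; n_N = 2X.
Summing: n_T = 1 + X.
With p_i = (n_i/n_T)P, K_p = p_N^2 / (p_M).
Equating to 1.16 atm and solving on 0 < X < 1: X = 0.500.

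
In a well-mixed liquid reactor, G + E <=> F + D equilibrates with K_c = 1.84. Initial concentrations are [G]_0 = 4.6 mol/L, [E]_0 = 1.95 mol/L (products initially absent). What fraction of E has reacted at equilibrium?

Let X = conversion of E; extent ξ = 1.95·X mol/L.
Concentrations: [G] = 4.6 − 1.95X; [E] = 1.95 − 1.95X; [F] = 1.95X; [D] = 1.95X.
K_c = [F] [D] / ([G] [E]).
Equating to 1.84: the physical root is X = 0.786.

X = 0.786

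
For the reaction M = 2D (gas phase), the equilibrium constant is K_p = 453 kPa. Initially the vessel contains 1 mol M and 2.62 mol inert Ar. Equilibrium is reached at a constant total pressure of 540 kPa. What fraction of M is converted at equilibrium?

X = 0.597

Take 1 mol M as basis and let X be its fractional conversion, so ξ = X.
Species balance: n_M = 1 − X; n_D = 2X; n_I = 2.62 (inert).
n_T = Σnᵢ = 3.62 + X.
y_i = n_i/n_T, p_i = y_i·P. K_p = p_D^2 / (p_M).
Equating to 453 kPa and solving on 0 < X < 1: X = 0.597.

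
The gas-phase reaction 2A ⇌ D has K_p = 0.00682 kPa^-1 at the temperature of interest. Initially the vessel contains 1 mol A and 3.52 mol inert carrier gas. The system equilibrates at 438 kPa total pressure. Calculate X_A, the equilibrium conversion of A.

Let X = conversion of A (basis 1 mol A); extent of reaction ξ = 0.5X.
Moles: n_A = 1 − X; n_D = 0.5X; n_I = 3.52 (inert).
n_T = Σnᵢ = 4.52 − 0.5X.
With p_i = (n_i/n_T)P, K_p = p_D / (p_A^2).
Substituting and setting equal to 0.00682 kPa^-1 gives a polynomial in X; the root in (0,1) is X = 0.438.

X = 0.438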